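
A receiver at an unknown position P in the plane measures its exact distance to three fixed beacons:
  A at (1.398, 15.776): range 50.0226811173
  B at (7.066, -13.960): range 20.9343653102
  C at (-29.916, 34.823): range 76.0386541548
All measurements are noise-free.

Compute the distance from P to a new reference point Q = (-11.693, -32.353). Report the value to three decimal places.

eq1: (x − 1.398)² + (y − 15.776)² = 50.0226811173²
eq2: (x − 7.066)² + (y + 13.960)² = 20.9343653102²
eq3: (x + 29.916)² + (y − 34.823)² = 76.0386541548²
eq2−eq3, eq2−eq1 (x²,y² cancel):
  -73.964·x + 97.566·y = -3480.830846
  -11.336·x + 59.472·y = -2057.994351
det = -73.964·59.472 − 97.566·-11.336 = -3292.778832
x = (-3480.830846·59.472 − 97.566·-2057.994351) / -3292.778832 = 1.889497
y = (-73.964·-2057.994351 − -3480.830846·-11.336) / -3292.778832 = -34.244266
|P − Q| = √((1.889497 − -11.693)² + (-34.244266 − -32.353)²) = 13.713537

13.714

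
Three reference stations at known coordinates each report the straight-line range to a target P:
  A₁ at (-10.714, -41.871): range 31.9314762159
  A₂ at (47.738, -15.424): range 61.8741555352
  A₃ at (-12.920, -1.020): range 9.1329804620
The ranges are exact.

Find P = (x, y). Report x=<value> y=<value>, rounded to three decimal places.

eq1: (x + 10.714)² + (y + 41.871)² = 31.9314762159²
eq2: (x − 47.738)² + (y + 15.424)² = 61.8741555352²
eq3: (x + 12.920)² + (y + 1.020)² = 9.1329804620²
eq3−eq2, eq3−eq1 (x²,y² cancel):
  121.316·x − 28.808·y = -1396.150171
  4.412·x − 81.702·y = 763.795796
det = 121.316·-81.702 − -28.808·4.412 = -9784.658936
x = (-1396.150171·-81.702 − -28.808·763.795796) / -9784.658936 = -13.906636
y = (121.316·763.795796 − -1396.150171·4.412) / -9784.658936 = -10.099531

x=-13.907 y=-10.100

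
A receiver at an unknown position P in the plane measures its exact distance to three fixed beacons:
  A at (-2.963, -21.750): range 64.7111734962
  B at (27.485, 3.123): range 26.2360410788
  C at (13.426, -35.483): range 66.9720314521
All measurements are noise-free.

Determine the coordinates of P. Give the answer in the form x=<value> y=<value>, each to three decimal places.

x=41.388 y=25.372

eq1: (x + 2.963)² + (y + 21.750)² = 64.7111734962²
eq2: (x − 27.485)² + (y − 3.123)² = 26.2360410788²
eq3: (x − 13.426)² + (y + 35.483)² = 66.9720314521²
eq3−eq2, eq3−eq1 (x²,y² cancel):
  28.118·x + 77.212·y = 3122.800734
  -32.778·x + 27.466·y = -659.741874
det = 28.118·27.466 − 77.212·-32.778 = 3303.143924
x = (3122.800734·27.466 − 77.212·-659.741874) / 3303.143924 = 41.388095
y = (28.118·-659.741874 − 3122.800734·-32.778) / 3303.143924 = 25.372355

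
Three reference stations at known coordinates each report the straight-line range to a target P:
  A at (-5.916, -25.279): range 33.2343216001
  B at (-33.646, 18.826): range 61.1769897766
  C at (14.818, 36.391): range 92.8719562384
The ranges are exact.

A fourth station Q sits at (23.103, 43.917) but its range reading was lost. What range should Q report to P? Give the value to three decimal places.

103.691

eq1: (x + 5.916)² + (y + 25.279)² = 33.2343216001²
eq2: (x + 33.646)² + (y − 18.826)² = 61.1769897766²
eq3: (x − 14.818)² + (y − 36.391)² = 92.8719562384²
eq1−eq3, eq1−eq2 (x²,y² cancel):
  41.468·x + 123.340·y = -6650.829015
  -55.460·x + 88.210·y = -1825.659251
det = 41.468·88.210 − 123.340·-55.460 = 10498.328680
x = (-6650.829015·88.210 − 123.340·-1825.659251) / 10498.328680 = -34.433368
y = (41.468·-1825.659251 − -6650.829015·-55.460) / 10498.328680 = -42.345923
|P − Q| = √((-34.433368 − 23.103)² + (-42.345923 − 43.917)²) = 103.690527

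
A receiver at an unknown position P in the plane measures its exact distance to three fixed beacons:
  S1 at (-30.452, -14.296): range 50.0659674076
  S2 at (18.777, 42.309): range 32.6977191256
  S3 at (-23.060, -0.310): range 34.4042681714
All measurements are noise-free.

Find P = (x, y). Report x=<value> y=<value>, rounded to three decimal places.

eq1: (x + 30.452)² + (y + 14.296)² = 50.0659674076²
eq2: (x − 18.777)² + (y − 42.309)² = 32.6977191256²
eq3: (x + 23.060)² + (y + 0.310)² = 34.4042681714²
eq2−eq1, eq2−eq3 (x²,y² cancel):
  -98.458·x − 113.210·y = -2448.387546
  -83.674·x − 85.238·y = -1725.280342
det = -98.458·-85.238 − -113.210·-83.674 = -1080.370536
x = (-2448.387546·-85.238 − -113.210·-1725.280342) / -1080.370536 = -12.381558
y = (-98.458·-1725.280342 − -2448.387546·-83.674) / -1080.370536 = 32.395115

x=-12.382 y=32.395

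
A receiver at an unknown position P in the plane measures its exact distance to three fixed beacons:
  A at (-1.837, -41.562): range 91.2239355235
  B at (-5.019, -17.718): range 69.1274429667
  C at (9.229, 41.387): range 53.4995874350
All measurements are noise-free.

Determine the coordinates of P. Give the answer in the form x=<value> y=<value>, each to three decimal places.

x=-44.226 y=39.215

eq1: (x + 1.837)² + (y + 41.562)² = 91.2239355235²
eq2: (x + 5.019)² + (y + 17.718)² = 69.1274429667²
eq3: (x − 9.229)² + (y − 41.387)² = 53.4995874350²
eq3−eq2, eq3−eq1 (x²,y² cancel):
  -28.496·x − 118.210·y = -3375.337840
  -22.132·x − 165.898·y = -5526.884354
det = -28.496·-165.898 − -118.210·-22.132 = 2111.205688
x = (-3375.337840·-165.898 − -118.210·-5526.884354) / 2111.205688 = -44.226483
y = (-28.496·-5526.884354 − -3375.337840·-22.132) / 2111.205688 = 39.215089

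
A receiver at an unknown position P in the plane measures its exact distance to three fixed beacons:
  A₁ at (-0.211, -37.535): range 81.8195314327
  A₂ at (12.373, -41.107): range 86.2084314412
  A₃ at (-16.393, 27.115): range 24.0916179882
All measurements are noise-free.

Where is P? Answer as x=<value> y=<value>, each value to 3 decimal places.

eq1: (x + 0.211)² + (y + 37.535)² = 81.8195314327²
eq2: (x − 12.373)² + (y + 41.107)² = 86.2084314412²
eq3: (x + 16.393)² + (y − 27.115)² = 24.0916179882²
eq1−eq2, eq1−eq3 (x²,y² cancel):
  25.168·x − 7.144·y = -303.502096
  -32.364·x + 129.300·y = 5709.062595
det = 25.168·129.300 − -7.144·-32.364 = 3023.013984
x = (-303.502096·129.300 − -7.144·5709.062595) / 3023.013984 = 0.510326
y = (25.168·5709.062595 − -303.502096·-32.364) / 3023.013984 = 44.281352

x=0.510 y=44.281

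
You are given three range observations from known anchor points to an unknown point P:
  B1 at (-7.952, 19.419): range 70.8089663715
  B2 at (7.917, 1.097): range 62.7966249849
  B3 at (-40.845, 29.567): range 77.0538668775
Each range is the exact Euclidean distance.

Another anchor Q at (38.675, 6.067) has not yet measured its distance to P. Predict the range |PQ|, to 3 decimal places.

eq1: (x + 7.952)² + (y − 19.419)² = 70.8089663715²
eq2: (x − 7.917)² + (y − 1.097)² = 62.7966249849²
eq3: (x + 40.845)² + (y − 29.567)² = 77.0538668775²
eq3−eq1, eq3−eq2 (x²,y² cancel):
  65.786·x − 20.296·y = -1178.800967
  97.524·x − 56.940·y = -484.756925
det = 65.786·-56.940 − -20.296·97.524 = -1766.507736
x = (-1178.800967·-56.940 − -20.296·-484.756925) / -1766.507736 = -32.426861
y = (65.786·-484.756925 − -1178.800967·97.524) / -1766.507736 = -47.025645
|P − Q| = √((-32.426861 − 38.675)² + (-47.025645 − 6.067)²) = 88.737273

88.737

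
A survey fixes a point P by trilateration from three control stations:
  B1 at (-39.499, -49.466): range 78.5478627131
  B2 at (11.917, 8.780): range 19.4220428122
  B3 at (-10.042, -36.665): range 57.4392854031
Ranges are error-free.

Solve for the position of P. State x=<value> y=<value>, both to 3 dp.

x=-3.634 y=20.416

eq1: (x + 39.499)² + (y + 49.466)² = 78.5478627131²
eq2: (x − 11.917)² + (y − 8.780)² = 19.4220428122²
eq3: (x + 10.042)² + (y + 36.665)² = 57.4392854031²
eq3−eq2, eq3−eq1 (x²,y² cancel):
  43.918·x + 90.890·y = 1695.995061
  -58.914·x − 25.602·y = -308.603061
det = 43.918·-25.602 − 90.890·-58.914 = 4230.304824
x = (1695.995061·-25.602 − 90.890·-308.603061) / 4230.304824 = -3.633765
y = (43.918·-308.603061 − 1695.995061·-58.914) / 4230.304824 = 20.415698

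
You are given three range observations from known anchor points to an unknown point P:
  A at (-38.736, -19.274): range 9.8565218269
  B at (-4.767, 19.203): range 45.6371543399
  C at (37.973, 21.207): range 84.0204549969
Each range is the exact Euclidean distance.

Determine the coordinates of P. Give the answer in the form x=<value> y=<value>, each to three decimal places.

eq1: (x + 38.736)² + (y + 19.274)² = 9.8565218269²
eq2: (x + 4.767)² + (y − 19.203)² = 45.6371543399²
eq3: (x − 37.973)² + (y − 21.207)² = 84.0204549969²
eq3−eq1, eq3−eq2 (x²,y² cancel):
  -153.418·x − 80.962·y = 6942.565029
  -85.480·x − 4.008·y = 3476.480922
det = -153.418·-4.008 − -80.962·-85.480 = -6305.732416
x = (6942.565029·-4.008 − -80.962·3476.480922) / -6305.732416 = -40.223249
y = (-153.418·3476.480922 − 6942.565029·-85.480) / -6305.732416 = -9.530330

x=-40.223 y=-9.530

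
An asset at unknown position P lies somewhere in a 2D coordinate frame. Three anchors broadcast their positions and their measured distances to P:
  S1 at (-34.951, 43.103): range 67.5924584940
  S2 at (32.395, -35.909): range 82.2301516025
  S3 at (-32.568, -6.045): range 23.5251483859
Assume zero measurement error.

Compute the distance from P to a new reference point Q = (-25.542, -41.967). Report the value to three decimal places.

29.998

eq1: (x + 34.951)² + (y − 43.103)² = 67.5924584940²
eq2: (x − 32.395)² + (y + 35.909)² = 82.2301516025²
eq3: (x + 32.568)² + (y + 6.045)² = 23.5251483859²
eq3−eq2, eq3−eq1 (x²,y² cancel):
  129.926·x − 59.728·y = -4966.689569
  -4.766·x + 98.296·y = -2033.083478
det = 129.926·98.296 − -59.728·-4.766 = 12486.542448
x = (-4966.689569·98.296 − -59.728·-2033.083478) / 12486.542448 = -48.823582
y = (129.926·-2033.083478 − -4966.689569·-4.766) / 12486.542448 = -23.050548
|P − Q| = √((-48.823582 − -25.542)² + (-23.050548 − -41.967)²) = 29.997737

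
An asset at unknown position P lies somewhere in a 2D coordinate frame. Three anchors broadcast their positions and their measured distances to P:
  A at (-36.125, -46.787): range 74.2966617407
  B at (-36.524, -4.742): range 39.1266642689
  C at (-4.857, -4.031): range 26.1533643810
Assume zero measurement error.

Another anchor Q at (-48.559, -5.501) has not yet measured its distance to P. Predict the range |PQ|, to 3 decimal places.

eq1: (x + 36.125)² + (y + 46.787)² = 74.2966617407²
eq2: (x + 36.524)² + (y + 4.742)² = 39.1266642689²
eq3: (x + 4.857)² + (y + 4.031)² = 26.1533643810²
eq2−eq1, eq2−eq3 (x²,y² cancel):
  0.798·x − 84.090·y = -1851.548235
  63.334·x + 1.422·y = -469.752342
det = 0.798·1.422 − -84.090·63.334 = 5326.890816
x = (-1851.548235·1.422 − -84.090·-469.752342) / 5326.890816 = -7.909750
y = (0.798·-469.752342 − -1851.548235·63.334) / 5326.890816 = 21.943587
|P − Q| = √((-7.909750 − -48.559)² + (21.943587 − -5.501)²) = 49.046579

49.047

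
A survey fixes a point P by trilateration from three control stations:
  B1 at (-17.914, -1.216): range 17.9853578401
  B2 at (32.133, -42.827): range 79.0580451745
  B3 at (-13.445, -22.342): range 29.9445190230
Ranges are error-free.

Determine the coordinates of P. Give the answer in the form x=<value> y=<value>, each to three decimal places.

x=-35.855 y=-2.481

eq1: (x + 17.914)² + (y + 1.216)² = 17.9853578401²
eq2: (x − 32.133)² + (y + 42.827)² = 79.0580451745²
eq3: (x + 13.445)² + (y + 22.342)² = 29.9445190230²
eq1−eq3, eq1−eq2 (x²,y² cancel):
  8.938·x − 42.252·y = -215.658186
  100.094·x − 83.222·y = -3382.409844
det = 8.938·-83.222 − -42.252·100.094 = 3485.333452
x = (-215.658186·-83.222 − -42.252·-3382.409844) / 3485.333452 = -35.854841
y = (8.938·-3382.409844 − -215.658186·100.094) / 3485.333452 = -2.480649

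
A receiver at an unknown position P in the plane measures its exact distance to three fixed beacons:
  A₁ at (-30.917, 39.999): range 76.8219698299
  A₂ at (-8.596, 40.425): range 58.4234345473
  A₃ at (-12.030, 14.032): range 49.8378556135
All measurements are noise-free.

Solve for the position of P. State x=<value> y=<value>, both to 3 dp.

eq1: (x + 30.917)² + (y − 39.999)² = 76.8219698299²
eq2: (x + 8.596)² + (y − 40.425)² = 58.4234345473²
eq3: (x + 12.030)² + (y − 14.032)² = 49.8378556135²
eq1−eq3, eq1−eq2 (x²,y² cancel):
  37.774·x − 51.934·y = 1203.640230
  44.642·x + 0.852·y = 1640.608295
det = 37.774·0.852 − -51.934·44.642 = 2350.621076
x = (1203.640230·0.852 − -51.934·1640.608295) / 2350.621076 = 36.683434
y = (37.774·1640.608295 − 1203.640230·44.642) / 2350.621076 = 3.505214

x=36.683 y=3.505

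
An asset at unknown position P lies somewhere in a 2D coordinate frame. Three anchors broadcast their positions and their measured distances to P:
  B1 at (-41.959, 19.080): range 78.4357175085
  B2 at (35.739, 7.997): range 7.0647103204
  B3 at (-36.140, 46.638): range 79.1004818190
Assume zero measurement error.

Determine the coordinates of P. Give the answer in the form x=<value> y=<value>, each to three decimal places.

eq1: (x + 41.959)² + (y − 19.080)² = 78.4357175085²
eq2: (x − 35.739)² + (y − 7.997)² = 7.0647103204²
eq3: (x + 36.140)² + (y − 46.638)² = 79.1004818190²
eq3−eq1, eq3−eq2 (x²,y² cancel):
  -11.638·x − 55.116·y = -1251.874120
  143.758·x − 77.282·y = 4067.001578
det = -11.638·-77.282 − -55.116·143.758 = 8822.773844
x = (-1251.874120·-77.282 − -55.116·4067.001578) / 8822.773844 = 36.372257
y = (-11.638·4067.001578 − -1251.874120·143.758) / 8822.773844 = 15.033272

x=36.372 y=15.033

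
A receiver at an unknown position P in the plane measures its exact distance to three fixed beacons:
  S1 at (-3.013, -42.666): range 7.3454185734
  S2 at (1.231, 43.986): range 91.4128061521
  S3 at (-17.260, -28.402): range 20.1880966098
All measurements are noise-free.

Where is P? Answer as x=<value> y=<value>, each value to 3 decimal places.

x=-9.053 y=-46.847

eq1: (x + 3.013)² + (y + 42.666)² = 7.3454185734²
eq2: (x − 1.231)² + (y − 43.986)² = 91.4128061521²
eq3: (x + 17.260)² + (y + 28.402)² = 20.1880966098²
eq3−eq1, eq3−eq2 (x²,y² cancel):
  28.494·x − 28.528·y = 1078.488592
  36.982·x + 144.776·y = -7117.039531
det = 28.494·144.776 − -28.528·36.982 = 5180.269840
x = (1078.488592·144.776 − -28.528·-7117.039531) / 5180.269840 = -9.052741
y = (28.494·-7117.039531 − 1078.488592·36.982) / 5180.269840 = -46.846515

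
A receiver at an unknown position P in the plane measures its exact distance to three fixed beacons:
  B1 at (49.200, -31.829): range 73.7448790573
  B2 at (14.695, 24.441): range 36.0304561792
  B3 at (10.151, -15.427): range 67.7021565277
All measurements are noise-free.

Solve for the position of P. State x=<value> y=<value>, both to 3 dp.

x=46.237 y=41.856

eq1: (x − 49.200)² + (y + 31.829)² = 73.7448790573²
eq2: (x − 14.695)² + (y − 24.441)² = 36.0304561792²
eq3: (x − 10.151)² + (y + 15.427)² = 67.7021565277²
eq3−eq1, eq3−eq2 (x²,y² cancel):
  78.098·x − 32.804·y = 2237.964922
  9.088·x + 79.736·y = 3757.658602
det = 78.098·79.736 − -32.804·9.088 = 6525.344880
x = (2237.964922·79.736 − -32.804·3757.658602) / 6525.344880 = 46.237036
y = (78.098·3757.658602 − 2237.964922·9.088) / 6525.344880 = 41.856331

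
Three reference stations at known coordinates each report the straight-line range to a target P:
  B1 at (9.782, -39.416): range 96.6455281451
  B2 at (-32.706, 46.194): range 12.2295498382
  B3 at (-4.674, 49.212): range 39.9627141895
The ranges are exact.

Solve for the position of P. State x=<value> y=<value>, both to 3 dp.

x=-43.789 y=41.024

eq1: (x − 9.782)² + (y + 39.416)² = 96.6455281451²
eq2: (x + 32.706)² + (y − 46.194)² = 12.2295498382²
eq3: (x + 4.674)² + (y − 49.212)² = 39.9627141895²
eq3−eq2, eq3−eq1 (x²,y² cancel):
  -56.064·x − 6.036·y = 2207.357488
  28.912·x − 177.256·y = -8537.698225
det = -56.064·-177.256 − -6.036·28.912 = 10112.193216
x = (2207.357488·-177.256 − -6.036·-8537.698225) / 10112.193216 = -43.788810
y = (-56.064·-8537.698225 − 2207.357488·28.912) / 10112.193216 = 41.023583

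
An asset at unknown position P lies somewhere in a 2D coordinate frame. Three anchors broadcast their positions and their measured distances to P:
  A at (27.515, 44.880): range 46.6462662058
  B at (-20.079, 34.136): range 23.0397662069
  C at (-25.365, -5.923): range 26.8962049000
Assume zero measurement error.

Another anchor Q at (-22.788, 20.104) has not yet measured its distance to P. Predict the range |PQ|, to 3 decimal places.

eq1: (x − 27.515)² + (y − 44.880)² = 46.6462662058²
eq2: (x + 20.079)² + (y − 34.136)² = 23.0397662069²
eq3: (x + 25.365)² + (y + 5.923)² = 26.8962049000²
eq3−eq1, eq3−eq2 (x²,y² cancel):
  105.760·x + 101.606·y = 640.356158
  10.572·x + 80.118·y = 1082.542594
det = 105.760·80.118 − 101.606·10.572 = 7399.101048
x = (640.356158·80.118 − 101.606·1082.542594) / 7399.101048 = -7.931878
y = (105.760·1082.542594 − 640.356158·10.572) / 7399.101048 = 14.558506
|P − Q| = √((-7.931878 − -22.788)² + (14.558506 − 20.104)²) = 15.857391

15.857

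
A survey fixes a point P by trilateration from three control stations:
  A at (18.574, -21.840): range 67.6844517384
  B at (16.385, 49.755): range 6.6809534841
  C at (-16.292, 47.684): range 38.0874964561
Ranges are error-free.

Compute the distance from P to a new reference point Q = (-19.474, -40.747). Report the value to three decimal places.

eq1: (x − 18.574)² + (y + 21.840)² = 67.6844517384²
eq2: (x − 16.385)² + (y − 49.755)² = 6.6809534841²
eq3: (x + 16.292)² + (y − 47.684)² = 38.0874964561²
eq2−eq3, eq2−eq1 (x²,y² cancel):
  -65.354·x − 4.142·y = -1610.857377
  4.378·x − 143.190·y = -6458.599042
det = -65.354·-143.190 − -4.142·4.378 = 9376.172936
x = (-1610.857377·-143.190 − -4.142·-6458.599042) / 9376.172936 = 21.747375
y = (-65.354·-6458.599042 − -1610.857377·4.378) / 9376.172936 = 45.770019
|P − Q| = √((21.747375 − -19.474)² + (45.770019 − -40.747)²) = 95.835256

95.835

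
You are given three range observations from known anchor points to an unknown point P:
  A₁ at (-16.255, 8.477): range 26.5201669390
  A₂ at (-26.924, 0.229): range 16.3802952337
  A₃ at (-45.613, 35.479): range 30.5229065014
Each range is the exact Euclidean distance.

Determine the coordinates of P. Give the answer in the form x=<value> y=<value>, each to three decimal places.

x=-42.560 y=5.109

eq1: (x + 16.255)² + (y − 8.477)² = 26.5201669390²
eq2: (x + 26.924)² + (y − 0.229)² = 16.3802952337²
eq3: (x + 45.613)² + (y − 35.479)² = 30.5229065014²
eq1−eq2, eq1−eq3 (x²,y² cancel):
  -21.338·x − 16.496·y = 823.874846
  -58.716·x + 54.004·y = 2774.892089
det = -21.338·54.004 − -16.496·-58.716 = -2120.916488
x = (823.874846·54.004 − -16.496·2774.892089) / -2120.916488 = -42.560449
y = (-21.338·2774.892089 − 823.874846·-58.716) / -2120.916488 = 5.109118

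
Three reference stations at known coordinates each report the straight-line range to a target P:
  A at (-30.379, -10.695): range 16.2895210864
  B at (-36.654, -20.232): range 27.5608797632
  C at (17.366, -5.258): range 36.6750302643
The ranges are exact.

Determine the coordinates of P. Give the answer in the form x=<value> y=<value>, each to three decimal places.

x=-18.810 y=0.772

eq1: (x + 30.379)² + (y + 10.695)² = 16.2895210864²
eq2: (x + 36.654)² + (y + 20.232)² = 27.5608797632²
eq3: (x − 17.366)² + (y + 5.258)² = 36.6750302643²
eq2−eq3, eq2−eq1 (x²,y² cancel):
  108.040·x + 29.948·y = -2009.080772
  12.550·x + 19.074·y = -221.329278
det = 108.040·19.074 − 29.948·12.550 = 1684.907560
x = (-2009.080772·19.074 − 29.948·-221.329278) / 1684.907560 = -18.809838
y = (108.040·-221.329278 − -2009.080772·12.550) / 1684.907560 = 0.772475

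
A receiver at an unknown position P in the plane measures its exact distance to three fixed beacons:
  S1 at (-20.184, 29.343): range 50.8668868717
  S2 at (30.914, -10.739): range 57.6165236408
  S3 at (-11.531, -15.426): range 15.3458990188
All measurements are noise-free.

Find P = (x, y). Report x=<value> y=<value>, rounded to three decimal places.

eq1: (x + 20.184)² + (y − 29.343)² = 50.8668868717²
eq2: (x − 30.914)² + (y + 10.739)² = 57.6165236408²
eq3: (x + 11.531)² + (y + 15.426)² = 15.3458990188²
eq3−eq1, eq3−eq2 (x²,y² cancel):
  -17.306·x + 89.538·y = -1454.463495
  84.890·x + 9.374·y = -2384.091100
det = -17.306·9.374 − 89.538·84.890 = -7763.107264
x = (-1454.463495·9.374 − 89.538·-2384.091100) / -7763.107264 = -25.741317
y = (-17.306·-2384.091100 − -1454.463495·84.890) / -7763.107264 = -21.219401

x=-25.741 y=-21.219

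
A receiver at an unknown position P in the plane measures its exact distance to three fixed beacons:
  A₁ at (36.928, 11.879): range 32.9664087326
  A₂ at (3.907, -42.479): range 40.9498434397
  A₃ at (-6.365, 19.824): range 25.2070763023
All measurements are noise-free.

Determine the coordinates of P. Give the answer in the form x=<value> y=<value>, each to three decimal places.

eq1: (x − 36.928)² + (y − 11.879)² = 32.9664087326²
eq2: (x − 3.907)² + (y + 42.479)² = 40.9498434397²
eq3: (x + 6.365)² + (y − 19.824)² = 25.2070763023²
eq2−eq3, eq2−eq1 (x²,y² cancel):
  -20.544·x + 124.606·y = -344.732907
  66.042·x + 108.716·y = 275.163308
det = -20.544·108.716 − 124.606·66.042 = -10462.690956
x = (-344.732907·108.716 − 124.606·275.163308) / -10462.690956 = 6.859132
y = (-20.544·275.163308 − -344.732907·66.042) / -10462.690956 = -1.635707

x=6.859 y=-1.636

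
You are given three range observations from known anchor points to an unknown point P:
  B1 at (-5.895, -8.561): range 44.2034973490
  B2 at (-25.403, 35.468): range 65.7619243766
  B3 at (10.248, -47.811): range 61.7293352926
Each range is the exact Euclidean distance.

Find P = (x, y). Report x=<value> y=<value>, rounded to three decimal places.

x=34.733 y=8.855

eq1: (x + 5.895)² + (y + 8.561)² = 44.2034973490²
eq2: (x + 25.403)² + (y − 35.468)² = 65.7619243766²
eq3: (x − 10.248)² + (y + 47.811)² = 61.7293352926²
eq1−eq3, eq1−eq2 (x²,y² cancel):
  32.286·x − 78.500·y = 426.309821
  -39.016·x + 88.058·y = -575.431833
det = 32.286·88.058 − -78.500·-39.016 = -219.715412
x = (426.309821·88.058 − -78.500·-575.431833) / -219.715412 = 34.733151
y = (32.286·-575.431833 − 426.309821·-39.016) / -219.715412 = 8.854582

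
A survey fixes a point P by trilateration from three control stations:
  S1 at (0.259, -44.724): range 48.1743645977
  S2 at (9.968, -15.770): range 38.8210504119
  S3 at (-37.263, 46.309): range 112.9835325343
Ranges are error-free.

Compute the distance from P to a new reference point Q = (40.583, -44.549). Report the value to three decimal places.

eq1: (x − 0.259)² + (y + 44.724)² = 48.1743645977²
eq2: (x − 9.968)² + (y + 15.770)² = 38.8210504119²
eq3: (x + 37.263)² + (y − 46.309)² = 112.9835325343²
eq3−eq2, eq3−eq1 (x²,y² cancel):
  94.462·x − 124.158·y = 8073.203943
  75.044·x − 182.066·y = 8911.757827
det = 94.462·-182.066 − -124.158·75.044 = -7881.005540
x = (8073.203943·-182.066 − -124.158·8911.757827) / -7881.005540 = 46.109588
y = (94.462·8911.757827 − 8073.203943·75.044) / -7881.005540 = -29.942493
|P − Q| = √((46.109588 − 40.583)² + (-29.942493 − -44.549)²) = 15.617081

15.617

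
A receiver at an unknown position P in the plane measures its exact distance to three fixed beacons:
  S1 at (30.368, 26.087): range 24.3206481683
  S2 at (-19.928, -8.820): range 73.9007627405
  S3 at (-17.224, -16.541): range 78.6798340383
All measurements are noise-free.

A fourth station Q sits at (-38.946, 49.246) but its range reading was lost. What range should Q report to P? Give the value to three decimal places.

eq1: (x − 30.368)² + (y − 26.087)² = 24.3206481683²
eq2: (x + 19.928)² + (y + 8.820)² = 73.9007627405²
eq3: (x + 17.224)² + (y + 16.541)² = 78.6798340383²
eq2−eq3, eq2−eq1 (x²,y² cancel):
  5.408·x − 15.442·y = -633.840278
  100.592·x + 69.814·y = 5997.658215
det = 5.408·69.814 − -15.442·100.592 = 1930.895776
x = (-633.840278·69.814 − -15.442·5997.658215) / 1930.895776 = 25.047915
y = (5.408·5997.658215 − -633.840278·100.592) / 1930.895776 = 49.818638
|P − Q| = √((25.047915 − -38.946)² + (49.818638 − 49.246)²) = 63.996477

63.996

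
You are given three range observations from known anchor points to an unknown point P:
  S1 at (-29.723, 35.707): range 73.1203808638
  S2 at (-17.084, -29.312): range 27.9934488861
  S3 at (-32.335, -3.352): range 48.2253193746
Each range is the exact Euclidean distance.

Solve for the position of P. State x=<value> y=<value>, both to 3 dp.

eq1: (x + 29.723)² + (y − 35.707)² = 73.1203808638²
eq2: (x + 17.084)² + (y + 29.312)² = 27.9934488861²
eq3: (x + 32.335)² + (y + 3.352)² = 48.2253193746²
eq2−eq1, eq2−eq3 (x²,y² cancel):
  -25.278·x + 130.038·y = -3555.566739
  -30.502·x + 51.920·y = -1636.316519
det = -25.278·51.920 − 130.038·-30.502 = 2653.985316
x = (-3555.566739·51.920 − 130.038·-1636.316519) / 2653.985316 = 10.617354
y = (-25.278·-1636.316519 − -3555.566739·-30.502) / 2653.985316 = -25.278621

x=10.617 y=-25.279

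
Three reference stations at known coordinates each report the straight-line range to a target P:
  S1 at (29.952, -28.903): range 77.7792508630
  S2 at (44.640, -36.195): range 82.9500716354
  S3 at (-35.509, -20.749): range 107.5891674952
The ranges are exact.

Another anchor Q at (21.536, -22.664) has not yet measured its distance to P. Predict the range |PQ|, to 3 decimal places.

eq1: (x − 29.952)² + (y + 28.903)² = 77.7792508630²
eq2: (x − 44.640)² + (y + 36.195)² = 82.9500716354²
eq3: (x + 35.509)² + (y + 20.749)² = 107.5891674952²
eq3−eq1, eq3−eq2 (x²,y² cancel):
  130.922·x − 16.308·y = 5566.912729
  160.298·x − 30.892·y = 6306.112121
det = 130.922·-30.892 − -16.308·160.298 = -1430.302640
x = (5566.912729·-30.892 − -16.308·6306.112121) / -1430.302640 = 48.334520
y = (130.922·6306.112121 − 5566.912729·160.298) / -1430.302640 = 46.672756
|P − Q| = √((48.334520 − 21.536)² + (46.672756 − -22.664)²) = 74.335364

74.335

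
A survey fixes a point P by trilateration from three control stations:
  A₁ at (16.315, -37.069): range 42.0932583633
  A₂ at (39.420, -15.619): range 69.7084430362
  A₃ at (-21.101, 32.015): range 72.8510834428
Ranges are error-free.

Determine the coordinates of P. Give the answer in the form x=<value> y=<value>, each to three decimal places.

eq1: (x − 16.315)² + (y + 37.069)² = 42.0932583633²
eq2: (x − 39.420)² + (y + 15.619)² = 69.7084430362²
eq3: (x + 21.101)² + (y − 32.015)² = 72.8510834428²
eq3−eq1, eq3−eq2 (x²,y² cancel):
  74.832·x − 138.168·y = 3705.515519
  121.042·x − 95.268·y = 775.690463
det = 74.832·-95.268 − -138.168·121.042 = 9595.036080
x = (3705.515519·-95.268 − -138.168·775.690463) / 9595.036080 = -25.621733
y = (74.832·775.690463 − 3705.515519·121.042) / 9595.036080 = -40.695682

x=-25.622 y=-40.696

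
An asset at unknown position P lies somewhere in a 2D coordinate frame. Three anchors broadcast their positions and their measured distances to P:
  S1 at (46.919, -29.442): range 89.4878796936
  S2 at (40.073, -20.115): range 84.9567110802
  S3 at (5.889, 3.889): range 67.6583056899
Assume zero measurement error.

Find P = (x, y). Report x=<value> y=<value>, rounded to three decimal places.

x=-41.272 y=-44.624

eq1: (x − 46.919)² + (y + 29.442)² = 89.4878796936²
eq2: (x − 40.073)² + (y + 20.115)² = 84.9567110802²
eq3: (x − 5.889)² + (y − 3.889)² = 67.6583056899²
eq2−eq1, eq2−eq3 (x²,y² cancel):
  13.692·x − 18.654·y = 267.327516
  -68.368·x + 48.008·y = 679.342517
det = 13.692·48.008 − -18.654·-68.368 = -618.011136
x = (267.327516·48.008 − -18.654·679.342517) / -618.011136 = -41.271610
y = (13.692·679.342517 − 267.327516·-68.368) / -618.011136 = -44.624124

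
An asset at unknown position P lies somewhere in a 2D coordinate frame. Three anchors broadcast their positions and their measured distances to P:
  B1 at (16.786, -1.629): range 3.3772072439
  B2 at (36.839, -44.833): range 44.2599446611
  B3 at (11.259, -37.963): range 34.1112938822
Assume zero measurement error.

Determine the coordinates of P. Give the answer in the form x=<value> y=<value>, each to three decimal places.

x=18.384 y=-4.604

eq1: (x − 16.786)² + (y + 1.629)² = 3.3772072439²
eq2: (x − 36.839)² + (y + 44.833)² = 44.2599446611²
eq3: (x − 11.259)² + (y + 37.963)² = 34.1112938822²
eq1−eq3, eq1−eq2 (x²,y² cancel):
  -11.054·x − 72.668·y = 131.356171
  40.106·x − 86.408·y = 1135.149200
det = -11.054·-86.408 − -72.668·40.106 = 3869.576840
x = (131.356171·-86.408 − -72.668·1135.149200) / 3869.576840 = 18.384129
y = (-11.054·1135.149200 − 131.356171·40.106) / 3869.576840 = -4.604149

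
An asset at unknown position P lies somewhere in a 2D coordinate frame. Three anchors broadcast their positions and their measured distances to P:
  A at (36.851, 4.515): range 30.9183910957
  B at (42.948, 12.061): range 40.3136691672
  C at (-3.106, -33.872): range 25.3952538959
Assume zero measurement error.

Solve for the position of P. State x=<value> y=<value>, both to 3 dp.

x=11.383 y=-13.016

eq1: (x − 36.851)² + (y − 4.515)² = 30.9183910957²
eq2: (x − 42.948)² + (y − 12.061)² = 40.3136691672²
eq3: (x + 3.106)² + (y + 33.872)² = 25.3952538959²
eq1−eq3, eq1−eq2 (x²,y² cancel):
  -79.914·x − 76.774·y = 89.606182
  12.194·x + 15.092·y = -57.628015
det = -79.914·15.092 − -76.774·12.194 = -269.879932
x = (89.606182·15.092 − -76.774·-57.628015) / -269.879932 = 11.382828
y = (-79.914·-57.628015 − 89.606182·12.194) / -269.879932 = -13.015519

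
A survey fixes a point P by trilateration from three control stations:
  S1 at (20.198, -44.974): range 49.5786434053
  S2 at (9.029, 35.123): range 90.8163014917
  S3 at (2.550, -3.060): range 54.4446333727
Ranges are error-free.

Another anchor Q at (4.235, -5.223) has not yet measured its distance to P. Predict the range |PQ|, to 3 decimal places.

eq1: (x − 20.198)² + (y + 44.974)² = 49.5786434053²
eq2: (x − 9.029)² + (y − 35.123)² = 90.8163014917²
eq3: (x − 2.550)² + (y + 3.060)² = 54.4446333727²
eq1−eq3, eq1−eq2 (x²,y² cancel):
  -35.296·x + 83.828·y = -2920.930001
  -22.338·x + 160.194·y = -6905.030645
det = -35.296·160.194 − 83.828·-22.338 = -3781.657560
x = (-2920.930001·160.194 − 83.828·-6905.030645) / -3781.657560 = -29.330908
y = (-35.296·-6905.030645 − -2920.930001·-22.338) / -3781.657560 = -47.194180
|P − Q| = √((-29.330908 − 4.235)² + (-47.194180 − -5.223)²) = 53.742442

53.742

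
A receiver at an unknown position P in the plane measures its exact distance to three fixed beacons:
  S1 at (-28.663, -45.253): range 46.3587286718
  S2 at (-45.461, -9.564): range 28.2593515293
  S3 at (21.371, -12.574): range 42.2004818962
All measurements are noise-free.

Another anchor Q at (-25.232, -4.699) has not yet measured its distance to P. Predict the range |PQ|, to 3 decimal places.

eq1: (x + 28.663)² + (y + 45.253)² = 46.3587286718²
eq2: (x + 45.461)² + (y + 9.564)² = 28.2593515293²
eq3: (x − 21.371)² + (y + 12.574)² = 42.2004818962²
eq3−eq1, eq3−eq2 (x²,y² cancel):
  -100.068·x − 65.358·y = 1886.325409
  -133.664·x + 6.020·y = 2525.637223
det = -100.068·6.020 − -65.358·-133.664 = -9338.421072
x = (1886.325409·6.020 − -65.358·2525.637223) / -9338.421072 = -18.892517
y = (-100.068·2525.637223 − 1886.325409·-133.664) / -9338.421072 = 0.064429
|P − Q| = √((-18.892517 − -25.232)² + (0.064429 − -4.699)²) = 7.929647

7.930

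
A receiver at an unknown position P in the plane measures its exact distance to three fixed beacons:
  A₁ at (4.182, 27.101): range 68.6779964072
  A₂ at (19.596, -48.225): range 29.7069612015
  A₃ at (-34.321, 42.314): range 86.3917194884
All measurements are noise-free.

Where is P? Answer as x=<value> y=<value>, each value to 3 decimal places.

eq1: (x − 4.182)² + (y − 27.101)² = 68.6779964072²
eq2: (x − 19.596)² + (y + 48.225)² = 29.7069612015²
eq3: (x + 34.321)² + (y − 42.314)² = 86.3917194884²
eq2−eq3, eq2−eq1 (x²,y² cancel):
  -107.834·x + 181.078·y = -6322.273856
  -30.828·x + 150.652·y = -5791.864163
det = -107.834·150.652 − 181.078·-30.828 = -10663.135184
x = (-6322.273856·150.652 − 181.078·-5791.864163) / -10663.135184 = -9.032613
y = (-107.834·-5791.864163 − -6322.273856·-30.828) / -10663.135184 = -40.293667

x=-9.033 y=-40.294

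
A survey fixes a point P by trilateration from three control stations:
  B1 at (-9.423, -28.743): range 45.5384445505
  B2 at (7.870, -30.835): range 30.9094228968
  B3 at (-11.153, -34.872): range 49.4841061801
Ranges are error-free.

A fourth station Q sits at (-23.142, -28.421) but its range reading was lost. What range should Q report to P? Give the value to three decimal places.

eq1: (x + 9.423)² + (y + 28.743)² = 45.5384445505²
eq2: (x − 7.870)² + (y + 30.835)² = 30.9094228968²
eq3: (x + 11.153)² + (y + 34.872)² = 49.4841061801²
eq1−eq3, eq1−eq2 (x²,y² cancel):
  -3.460·x − 12.258·y = 50.565983
  34.586·x − 4.184·y = 1216.138655
det = -3.460·-4.184 − -12.258·34.586 = 438.431828
x = (50.565983·-4.184 − -12.258·1216.138655) / 438.431828 = 33.519144
y = (-3.460·1216.138655 − 50.565983·34.586) / 438.431828 = -13.586411
|P − Q| = √((33.519144 − -23.142)² + (-13.586411 − -28.421)²) = 58.570900

58.571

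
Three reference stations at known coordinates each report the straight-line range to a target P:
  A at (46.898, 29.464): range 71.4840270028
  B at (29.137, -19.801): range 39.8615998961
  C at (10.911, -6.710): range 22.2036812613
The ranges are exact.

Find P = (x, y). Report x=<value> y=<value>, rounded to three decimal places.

x=-10.225 y=-13.512

eq1: (x − 46.898)² + (y − 29.464)² = 71.4840270028²
eq2: (x − 29.137)² + (y + 19.801)² = 39.8615998961²
eq3: (x − 10.911)² + (y + 6.710)² = 22.2036812613²
eq2−eq3, eq2−eq1 (x²,y² cancel):
  -36.452·x + 26.182·y = 18.973336
  35.522·x + 98.530·y = -1694.513640
det = -36.452·98.530 − 26.182·35.522 = -4521.652564
x = (18.973336·98.530 − 26.182·-1694.513640) / -4521.652564 = -10.225288
y = (-36.452·-1694.513640 − 18.973336·35.522) / -4521.652564 = -13.511529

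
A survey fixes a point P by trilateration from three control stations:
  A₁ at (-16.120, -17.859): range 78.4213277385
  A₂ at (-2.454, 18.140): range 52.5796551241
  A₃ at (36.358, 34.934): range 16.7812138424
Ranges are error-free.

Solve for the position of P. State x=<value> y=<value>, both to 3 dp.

eq1: (x + 16.120)² + (y + 17.859)² = 78.4213277385²
eq2: (x + 2.454)² + (y − 18.140)² = 52.5796551241²
eq3: (x − 36.358)² + (y − 34.934)² = 16.7812138424²
eq1−eq3, eq1−eq2 (x²,y² cancel):
  104.956·x + 105.586·y = 7831.785745
  27.332·x + 71.998·y = 3141.567946
det = 104.956·71.998 − 105.586·27.332 = 4670.745536
x = (7831.785745·71.998 − 105.586·3141.567946) / 4670.745536 = 49.706694
y = (104.956·3141.567946 − 7831.785745·27.332) / 4670.745536 = 24.764363

x=49.707 y=24.764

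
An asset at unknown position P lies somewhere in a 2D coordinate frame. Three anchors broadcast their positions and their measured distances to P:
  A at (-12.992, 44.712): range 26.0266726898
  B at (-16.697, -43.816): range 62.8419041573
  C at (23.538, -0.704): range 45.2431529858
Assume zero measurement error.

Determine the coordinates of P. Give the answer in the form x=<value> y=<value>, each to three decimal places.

eq1: (x + 12.992)² + (y − 44.712)² = 26.0266726898²
eq2: (x + 16.697)² + (y + 43.816)² = 62.8419041573²
eq3: (x − 23.538)² + (y + 0.704)² = 45.2431529858²
eq1−eq3, eq1−eq2 (x²,y² cancel):
  73.060·x − 90.832·y = -2982.977149
  -7.410·x − 177.056·y = -3241.040570
det = 73.060·-177.056 − -90.832·-7.410 = -13608.776480
x = (-2982.977149·-177.056 − -90.832·-3241.040570) / -13608.776480 = -17.177430
y = (73.060·-3241.040570 − -2982.977149·-7.410) / -13608.776480 = 19.024068

x=-17.177 y=19.024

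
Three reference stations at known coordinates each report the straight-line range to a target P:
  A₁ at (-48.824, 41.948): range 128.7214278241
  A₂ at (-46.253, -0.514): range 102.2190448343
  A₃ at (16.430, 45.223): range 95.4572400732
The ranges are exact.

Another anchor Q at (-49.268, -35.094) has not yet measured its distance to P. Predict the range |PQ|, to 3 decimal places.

eq1: (x + 48.824)² + (y − 41.948)² = 128.7214278241²
eq2: (x + 46.253)² + (y + 0.514)² = 102.2190448343²
eq3: (x − 16.430)² + (y − 45.223)² = 95.4572400732²
eq3−eq1, eq3−eq2 (x²,y² cancel):
  -130.508·x − 6.550·y = -5628.768248
  -125.366·x − 91.474·y = -1512.108868
det = -130.508·-91.474 − -6.550·-125.366 = 11116.941492
x = (-5628.768248·-91.474 − -6.550·-1512.108868) / 11116.941492 = 45.424511
y = (-130.508·-1512.108868 − -5628.768248·-125.366) / 11116.941492 = -45.724254
|P − Q| = √((45.424511 − -49.268)² + (-45.724254 − -35.094)²) = 95.287323

95.287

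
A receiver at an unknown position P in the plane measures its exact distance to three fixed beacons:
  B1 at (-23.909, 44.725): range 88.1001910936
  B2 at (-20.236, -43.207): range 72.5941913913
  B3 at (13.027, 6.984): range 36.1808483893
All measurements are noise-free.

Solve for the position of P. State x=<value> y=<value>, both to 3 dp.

x=44.635 y=-10.623

eq1: (x + 23.909)² + (y − 44.725)² = 88.1001910936²
eq2: (x + 20.236)² + (y + 43.207)² = 72.5941913913²
eq3: (x − 13.027)² + (y − 6.984)² = 36.1808483893²
eq3−eq1, eq3−eq2 (x²,y² cancel):
  -73.872·x + 75.482·y = -4099.102960
  -66.526·x − 100.382·y = -1903.001274
det = -73.872·-100.382 − 75.482·-66.526 = 12436.934636
x = (-4099.102960·-100.382 − 75.482·-1903.001274) / 12436.934636 = 44.634672
y = (-73.872·-1903.001274 − -4099.102960·-66.526) / 12436.934636 = -10.623069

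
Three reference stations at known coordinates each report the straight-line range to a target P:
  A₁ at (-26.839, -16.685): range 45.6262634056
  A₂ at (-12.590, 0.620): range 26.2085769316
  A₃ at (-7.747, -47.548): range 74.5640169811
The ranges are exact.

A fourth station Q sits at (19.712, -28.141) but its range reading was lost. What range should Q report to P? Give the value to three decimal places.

eq1: (x + 26.839)² + (y + 16.685)² = 45.6262634056²
eq2: (x + 12.590)² + (y − 0.620)² = 26.2085769316²
eq3: (x + 7.747)² + (y + 47.548)² = 74.5640169811²
eq2−eq1, eq2−eq3 (x²,y² cancel):
  -28.498·x − 34.610·y = -555.037762
  9.686·x − 96.336·y = -2710.967311
det = -28.498·-96.336 − -34.610·9.686 = 3080.615788
x = (-555.037762·-96.336 − -34.610·-2710.967311) / 3080.615788 = -13.100128
y = (-28.498·-2710.967311 − -555.037762·9.686) / 3080.615788 = 26.823612
|P − Q| = √((-13.100128 − 19.712)² + (26.823612 − -28.141)²) = 64.013626

64.014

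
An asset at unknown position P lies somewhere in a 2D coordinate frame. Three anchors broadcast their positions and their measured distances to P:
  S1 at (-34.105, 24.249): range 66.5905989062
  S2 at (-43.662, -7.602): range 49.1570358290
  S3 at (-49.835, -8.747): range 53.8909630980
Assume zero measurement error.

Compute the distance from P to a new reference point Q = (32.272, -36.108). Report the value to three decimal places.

eq1: (x + 34.105)² + (y − 24.249)² = 66.5905989062²
eq2: (x + 43.662)² + (y + 7.602)² = 49.1570358290²
eq3: (x + 49.835)² + (y + 8.747)² = 53.8909630980²
eq3−eq1, eq3−eq2 (x²,y² cancel):
  31.460·x + 65.992·y = -2338.944167
  12.346·x + 2.290·y = -108.054854
det = 31.460·2.290 − 65.992·12.346 = -742.693832
x = (-2338.944167·2.290 − 65.992·-108.054854) / -742.693832 = -2.389375
y = (31.460·-108.054854 − -2338.944167·12.346) / -742.693832 = -34.303771
|P − Q| = √((-2.389375 − 32.272)² + (-34.303771 − -36.108)²) = 34.708301

34.708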